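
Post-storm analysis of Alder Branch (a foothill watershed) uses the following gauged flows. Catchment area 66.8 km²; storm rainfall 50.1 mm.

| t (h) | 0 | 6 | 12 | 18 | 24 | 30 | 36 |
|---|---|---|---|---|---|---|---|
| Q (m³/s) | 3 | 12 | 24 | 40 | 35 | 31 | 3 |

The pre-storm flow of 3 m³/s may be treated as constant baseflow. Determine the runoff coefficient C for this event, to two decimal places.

ΣQ_DR = 127.0 m³/s; V = ΣQ_DR·Δt = 2.743 × 10^6 m³.
Runoff depth d = V / A = 41.07 mm.
C = d / P = 41.07 / 50.1 = 0.82.

C ≈ 0.82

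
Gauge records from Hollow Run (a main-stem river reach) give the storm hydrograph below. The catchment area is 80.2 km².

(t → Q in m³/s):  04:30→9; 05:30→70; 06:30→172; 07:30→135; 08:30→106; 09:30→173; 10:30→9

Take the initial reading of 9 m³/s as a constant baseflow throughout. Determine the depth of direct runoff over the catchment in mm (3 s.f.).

d ≈ 27.4 mm

Direct runoff: 0.0, 61.0, 163.0, 126.0, 97.0, 164.0, 0.0 m³/s; ΣQ_DR = 611.0 m³/s.
V = ΣQ_DR · Δt = 611.0 × 3600 s = 2.200 × 10^6 m³.
Over A = 80.2 km², depth = V / A = 27.4 mm.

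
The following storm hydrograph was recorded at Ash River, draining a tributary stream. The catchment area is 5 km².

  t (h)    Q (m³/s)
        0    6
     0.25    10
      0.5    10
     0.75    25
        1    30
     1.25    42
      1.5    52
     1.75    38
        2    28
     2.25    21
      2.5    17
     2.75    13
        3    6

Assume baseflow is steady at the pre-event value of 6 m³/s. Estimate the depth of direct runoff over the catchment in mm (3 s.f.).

d ≈ 39.6 mm

Direct runoff: 0.0, 4.0, 4.0, 19.0, 24.0, 36.0, 46.0, 32.0, 22.0, 15.0, 11.0, 7.0, 0.0 m³/s; ΣQ_DR = 220.0 m³/s.
V = ΣQ_DR · Δt = 220.0 × 900 s = 1.980 × 10^5 m³.
Over A = 5 km², depth = V / A = 39.6 mm.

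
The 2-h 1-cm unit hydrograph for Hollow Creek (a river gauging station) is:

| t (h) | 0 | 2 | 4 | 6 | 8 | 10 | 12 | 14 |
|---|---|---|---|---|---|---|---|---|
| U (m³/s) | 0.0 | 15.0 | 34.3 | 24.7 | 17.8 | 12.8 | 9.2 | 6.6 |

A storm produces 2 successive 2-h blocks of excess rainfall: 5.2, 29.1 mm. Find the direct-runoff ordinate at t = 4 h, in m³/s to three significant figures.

Q ≈ 61.5 m³/s

By discrete convolution, Q_j = Σ (P_i / 10 mm) · U_{j−i}.
At t = 4 h (j=2): Q = (5.2/10)·34.3 + (29.1/10)·15.0 = 61.5 m³/s.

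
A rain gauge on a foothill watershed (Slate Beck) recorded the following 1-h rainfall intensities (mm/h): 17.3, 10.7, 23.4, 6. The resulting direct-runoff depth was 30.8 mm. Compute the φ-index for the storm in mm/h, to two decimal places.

φ ≈ 6.87 mm/h

Only the 3 blocks with intensity above φ contribute runoff: 17.3, 10.7, 23.4 mm/h.
Σ(I−φ)·Δt = d  ⇒  (17.3+10.7+23.4 − 3φ)·1 = 30.8
φ = (51.40 − 30.8/1) / 3 = 6.87 mm/h.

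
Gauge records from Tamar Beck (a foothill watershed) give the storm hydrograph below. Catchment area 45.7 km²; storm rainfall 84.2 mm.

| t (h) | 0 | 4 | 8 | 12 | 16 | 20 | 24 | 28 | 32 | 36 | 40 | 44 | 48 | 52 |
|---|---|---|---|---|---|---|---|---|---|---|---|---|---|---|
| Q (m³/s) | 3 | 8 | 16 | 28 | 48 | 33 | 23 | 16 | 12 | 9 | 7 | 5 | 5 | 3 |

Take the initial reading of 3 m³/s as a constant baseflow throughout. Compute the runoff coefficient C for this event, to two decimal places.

ΣQ_DR = 174.0 m³/s; V = ΣQ_DR·Δt = 2.506 × 10^6 m³.
Runoff depth d = V / A = 54.83 mm.
C = d / P = 54.83 / 84.2 = 0.65.

C ≈ 0.65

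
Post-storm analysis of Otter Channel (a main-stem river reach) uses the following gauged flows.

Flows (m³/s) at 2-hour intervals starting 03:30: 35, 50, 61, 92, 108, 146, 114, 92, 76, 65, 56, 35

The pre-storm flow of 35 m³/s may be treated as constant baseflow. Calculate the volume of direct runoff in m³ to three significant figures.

V ≈ 3.67 × 10^6 m³

Direct-runoff ordinates (Q − Q_b): 0.0, 15.0, 26.0, 57.0, 73.0, 111.0, 79.0, 57.0, 41.0, 30.0, 21.0, 0.0 m³/s.
ΣQ_DR = 510.0 m³/s.
With Δt = 2 h = 7200 s, V = ΣQ_DR · Δt = 510.0 × 7200 = 3.67 × 10^6 m³.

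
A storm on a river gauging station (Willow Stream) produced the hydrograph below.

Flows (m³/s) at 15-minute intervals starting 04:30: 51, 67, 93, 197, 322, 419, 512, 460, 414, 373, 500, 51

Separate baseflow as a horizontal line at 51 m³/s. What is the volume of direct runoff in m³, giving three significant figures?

V ≈ 2.56 × 10^6 m³

Direct-runoff ordinates (Q − Q_b): 0.0, 16.0, 42.0, 146.0, 271.0, 368.0, 461.0, 409.0, 363.0, 322.0, 449.0, 0.0 m³/s.
ΣQ_DR = 2847 m³/s.
With Δt = 0.25 h = 900 s, V = ΣQ_DR · Δt = 2847 × 900 = 2.56 × 10^6 m³.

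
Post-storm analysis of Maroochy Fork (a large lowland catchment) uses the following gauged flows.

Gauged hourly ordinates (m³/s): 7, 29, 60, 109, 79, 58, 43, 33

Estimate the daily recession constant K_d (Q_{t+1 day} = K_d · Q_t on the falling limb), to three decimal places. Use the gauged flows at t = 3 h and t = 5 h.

K_d ≈ 0.001

Between t = 3 h and t = 5 h the flow falls from 109 to 58 m³/s over 2×1 h = 2 h.
Per-interval ratio K = (58/109)^(1/2) = 0.7295; K_d = K^(24/1) = 0.001.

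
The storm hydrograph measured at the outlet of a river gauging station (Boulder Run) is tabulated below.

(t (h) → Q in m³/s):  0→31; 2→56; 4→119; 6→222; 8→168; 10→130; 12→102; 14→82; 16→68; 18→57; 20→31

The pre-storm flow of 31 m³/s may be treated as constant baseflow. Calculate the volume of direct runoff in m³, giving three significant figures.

V ≈ 5.22 × 10^6 m³

Direct-runoff ordinates (Q − Q_b): 0.0, 25.0, 88.0, 191.0, 137.0, 99.0, 71.0, 51.0, 37.0, 26.0, 0.0 m³/s.
ΣQ_DR = 725.0 m³/s.
With Δt = 2 h = 7200 s, V = ΣQ_DR · Δt = 725.0 × 7200 = 5.22 × 10^6 m³.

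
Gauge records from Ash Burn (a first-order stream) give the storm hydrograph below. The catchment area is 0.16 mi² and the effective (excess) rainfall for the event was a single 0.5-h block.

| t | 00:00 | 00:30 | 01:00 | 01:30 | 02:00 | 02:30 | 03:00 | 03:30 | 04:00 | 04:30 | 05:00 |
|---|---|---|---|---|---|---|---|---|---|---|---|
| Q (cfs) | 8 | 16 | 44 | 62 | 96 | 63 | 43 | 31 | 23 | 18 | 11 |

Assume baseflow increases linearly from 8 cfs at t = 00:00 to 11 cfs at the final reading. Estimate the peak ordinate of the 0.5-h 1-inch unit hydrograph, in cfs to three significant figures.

Direct runoff: 0.00, 7.70, 35.40, 53.10, 86.80, 53.50, 33.20, 20.90, 12.60, 7.30, 0.00 cfs; ΣQ_DR = 310.5 cfs, peak = 86.80 cfs.
Runoff depth d = ΣQ_DR·Δt / A = 310.5 × 1800 / (0.16 mi²) = 1.504 in.
The 1-inch UH is the DRH scaled by (1 in)/d, so U_p = 86.80 × 1/1.504 = 57.7 cfs.

U_p ≈ 57.7 cfs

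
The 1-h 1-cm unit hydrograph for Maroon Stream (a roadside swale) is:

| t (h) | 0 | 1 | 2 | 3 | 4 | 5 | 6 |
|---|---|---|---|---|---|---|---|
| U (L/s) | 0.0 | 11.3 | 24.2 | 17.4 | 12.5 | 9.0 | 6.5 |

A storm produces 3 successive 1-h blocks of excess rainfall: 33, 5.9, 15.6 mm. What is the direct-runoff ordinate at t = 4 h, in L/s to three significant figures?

Q ≈ 89.3 L/s

By discrete convolution, Q_j = Σ (P_i / 10 mm) · U_{j−i}.
At t = 4 h (j=4): Q = (33/10)·12.5 + (5.9/10)·17.4 + (15.6/10)·24.2 = 89.3 L/s.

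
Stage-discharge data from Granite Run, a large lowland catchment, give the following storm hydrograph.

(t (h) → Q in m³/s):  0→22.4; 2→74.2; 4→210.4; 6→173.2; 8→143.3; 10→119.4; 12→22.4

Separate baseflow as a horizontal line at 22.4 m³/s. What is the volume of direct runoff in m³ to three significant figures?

Direct-runoff ordinates (Q − Q_b): 0.0, 51.8, 188.0, 150.8, 120.9, 97.0, 0.0 m³/s.
ΣQ_DR = 608.5 m³/s.
With Δt = 2 h = 7200 s, V = ΣQ_DR · Δt = 608.5 × 7200 = 4.38 × 10^6 m³.

V ≈ 4.38 × 10^6 m³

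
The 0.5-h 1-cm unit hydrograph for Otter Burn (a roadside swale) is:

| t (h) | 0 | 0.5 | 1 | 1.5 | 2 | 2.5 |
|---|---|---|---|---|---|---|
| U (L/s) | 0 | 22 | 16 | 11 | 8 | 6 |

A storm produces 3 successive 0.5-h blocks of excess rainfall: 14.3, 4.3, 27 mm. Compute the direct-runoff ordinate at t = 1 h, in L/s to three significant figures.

By discrete convolution, Q_j = Σ (P_i / 10 mm) · U_{j−i}.
At t = 1 h (j=2): Q = (14.3/10)·16 + (4.3/10)·22 + (27/10)·0 = 32.3 L/s.

Q ≈ 32.3 L/s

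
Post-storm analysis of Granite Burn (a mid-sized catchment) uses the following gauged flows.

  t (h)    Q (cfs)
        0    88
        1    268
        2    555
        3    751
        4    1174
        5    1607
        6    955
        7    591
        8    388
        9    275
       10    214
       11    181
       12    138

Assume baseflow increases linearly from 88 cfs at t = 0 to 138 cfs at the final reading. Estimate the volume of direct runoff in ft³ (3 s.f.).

Direct-runoff ordinates (Q − Q_b): 0.00, 175.83, 458.67, 650.50, 1069.33, 1498.17, 842.00, 473.83, 266.67, 149.50, 84.33, 47.17, 0.00 cfs.
ΣQ_DR = 5716 cfs.
With Δt = 1 h = 3600 s, V = ΣQ_DR · Δt = 5716 × 3600 = 2.06 × 10^7 ft³.

V ≈ 2.06 × 10^7 ft³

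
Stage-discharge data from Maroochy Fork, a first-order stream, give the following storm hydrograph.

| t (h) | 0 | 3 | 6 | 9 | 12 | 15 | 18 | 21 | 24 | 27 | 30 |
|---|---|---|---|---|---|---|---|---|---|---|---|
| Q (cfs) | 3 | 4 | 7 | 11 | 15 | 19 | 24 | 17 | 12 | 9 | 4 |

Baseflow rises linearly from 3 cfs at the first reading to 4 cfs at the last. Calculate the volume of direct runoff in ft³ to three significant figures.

V ≈ 9.34 × 10^5 ft³

Direct-runoff ordinates (Q − Q_b): 0.00, 0.90, 3.80, 7.70, 11.60, 15.50, 20.40, 13.30, 8.20, 5.10, 0.00 cfs.
ΣQ_DR = 86.50 cfs.
With Δt = 3 h = 10800 s, V = ΣQ_DR · Δt = 86.50 × 10800 = 9.34 × 10^5 ft³.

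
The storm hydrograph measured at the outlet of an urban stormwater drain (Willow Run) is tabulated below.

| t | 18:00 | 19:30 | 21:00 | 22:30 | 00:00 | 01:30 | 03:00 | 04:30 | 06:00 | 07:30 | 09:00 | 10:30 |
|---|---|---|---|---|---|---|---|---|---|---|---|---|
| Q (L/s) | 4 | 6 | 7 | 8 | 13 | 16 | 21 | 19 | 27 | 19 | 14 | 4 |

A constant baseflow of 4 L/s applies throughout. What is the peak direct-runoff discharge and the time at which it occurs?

Subtracting baseflow gives direct-runoff ordinates: 0.0, 2.0, 3.0, 4.0, 9.0, 12.0, 17.0, 15.0, 23.0, 15.0, 10.0, 0.0 L/s.
The maximum is 23.0 L/s, occurring at the reading for t = 06:00.

Q_p = 23.0 L/s at t = 06:00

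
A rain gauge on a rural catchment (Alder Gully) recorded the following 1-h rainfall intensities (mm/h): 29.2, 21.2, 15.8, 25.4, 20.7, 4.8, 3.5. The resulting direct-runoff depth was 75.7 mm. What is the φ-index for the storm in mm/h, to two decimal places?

Only the 5 blocks with intensity above φ contribute runoff: 29.2, 21.2, 15.8, 25.4, 20.7 mm/h.
Σ(I−φ)·Δt = d  ⇒  (29.2+21.2+15.8+25.4+20.7 − 5φ)·1 = 75.7
φ = (112.3 − 75.7/1) / 5 = 7.32 mm/h.

φ ≈ 7.32 mm/h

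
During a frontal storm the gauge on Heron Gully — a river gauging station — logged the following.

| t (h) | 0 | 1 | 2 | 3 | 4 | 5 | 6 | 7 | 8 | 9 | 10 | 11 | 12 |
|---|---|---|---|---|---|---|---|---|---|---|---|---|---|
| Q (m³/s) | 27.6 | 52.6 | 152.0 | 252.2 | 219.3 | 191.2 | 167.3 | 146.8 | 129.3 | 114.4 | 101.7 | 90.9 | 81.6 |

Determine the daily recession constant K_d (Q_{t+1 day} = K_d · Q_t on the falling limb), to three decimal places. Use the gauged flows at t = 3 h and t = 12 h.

Between t = 3 h and t = 12 h the flow falls from 252.2 to 81.6 m³/s over 9×1 h = 9 h.
Per-interval ratio K = (81.6/252.2)^(1/9) = 0.8822; K_d = K^(24/1) = 0.049.

K_d ≈ 0.049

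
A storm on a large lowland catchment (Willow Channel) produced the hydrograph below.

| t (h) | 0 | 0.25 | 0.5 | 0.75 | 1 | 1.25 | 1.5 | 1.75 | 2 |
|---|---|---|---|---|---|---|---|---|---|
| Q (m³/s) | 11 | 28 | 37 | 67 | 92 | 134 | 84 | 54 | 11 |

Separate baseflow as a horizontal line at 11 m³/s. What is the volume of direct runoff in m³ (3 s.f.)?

V ≈ 3.77 × 10^5 m³

Direct-runoff ordinates (Q − Q_b): 0.0, 17.0, 26.0, 56.0, 81.0, 123.0, 73.0, 43.0, 0.0 m³/s.
ΣQ_DR = 419.0 m³/s.
With Δt = 0.25 h = 900 s, V = ΣQ_DR · Δt = 419.0 × 900 = 3.77 × 10^5 m³.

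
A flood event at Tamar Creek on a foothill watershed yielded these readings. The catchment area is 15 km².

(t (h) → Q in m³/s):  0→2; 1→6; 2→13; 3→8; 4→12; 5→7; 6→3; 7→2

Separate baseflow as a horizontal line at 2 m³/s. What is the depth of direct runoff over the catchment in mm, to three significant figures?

d ≈ 8.88 mm

Direct runoff: 0.0, 4.0, 11.0, 6.0, 10.0, 5.0, 1.0, 0.0 m³/s; ΣQ_DR = 37.00 m³/s.
V = ΣQ_DR · Δt = 37.00 × 3600 s = 1.332 × 10^5 m³.
Over A = 15 km², depth = V / A = 8.88 mm.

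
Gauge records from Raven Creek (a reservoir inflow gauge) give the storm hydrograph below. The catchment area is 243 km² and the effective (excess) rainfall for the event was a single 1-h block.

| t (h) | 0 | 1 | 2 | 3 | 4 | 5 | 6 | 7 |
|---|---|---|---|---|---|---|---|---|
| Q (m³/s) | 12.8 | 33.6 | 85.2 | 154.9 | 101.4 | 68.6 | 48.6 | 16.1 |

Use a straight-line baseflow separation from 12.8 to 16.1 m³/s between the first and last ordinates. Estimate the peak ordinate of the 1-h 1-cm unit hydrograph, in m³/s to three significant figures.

U_p ≈ 234 m³/s

Direct runoff: 0.00, 20.33, 71.46, 140.69, 86.71, 53.44, 32.97, 0.00 m³/s; ΣQ_DR = 405.6 m³/s, peak = 140.69 m³/s.
Runoff depth d = ΣQ_DR·Δt / A = 405.6 × 3600 / (243 km²) = 6.009 mm.
The 1-cm UH is the DRH scaled by (10 mm)/d, so U_p = 140.69 × 10/6.009 = 234 m³/s.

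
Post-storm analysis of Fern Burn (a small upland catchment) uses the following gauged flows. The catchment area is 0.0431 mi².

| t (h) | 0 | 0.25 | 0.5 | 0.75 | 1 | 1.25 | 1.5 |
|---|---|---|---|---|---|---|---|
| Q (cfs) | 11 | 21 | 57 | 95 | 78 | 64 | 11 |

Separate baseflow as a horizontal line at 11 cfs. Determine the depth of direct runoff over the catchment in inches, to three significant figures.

Direct runoff: 0.0, 10.0, 46.0, 84.0, 67.0, 53.0, 0.0 cfs; ΣQ_DR = 260.0 cfs.
V = ΣQ_DR · Δt = 260.0 × 900 s = 2.340 × 10^5 ft³.
Over A = 0.0431 mi², depth = V / A = 2.34 in.

d ≈ 2.34 in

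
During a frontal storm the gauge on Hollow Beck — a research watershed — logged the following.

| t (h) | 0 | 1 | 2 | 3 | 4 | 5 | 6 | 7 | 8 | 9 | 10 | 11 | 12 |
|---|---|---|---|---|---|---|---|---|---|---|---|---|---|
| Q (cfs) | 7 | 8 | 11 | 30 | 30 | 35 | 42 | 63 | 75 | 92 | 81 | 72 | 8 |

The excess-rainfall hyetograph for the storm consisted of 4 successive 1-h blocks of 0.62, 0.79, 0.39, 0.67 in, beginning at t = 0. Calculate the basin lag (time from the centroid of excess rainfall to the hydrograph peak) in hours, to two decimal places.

Centroid of excess rainfall: t_c = Σ P_i·t̄_i / ΣP_i = 1.9494 h (block centres at 0.5, 1.5, 2.5, 3.5 h).
Hydrograph peak occurs at t = 9 h, so basin lag t_L = 9 − 1.9494 = 7.05 h.

t_L ≈ 7.05 h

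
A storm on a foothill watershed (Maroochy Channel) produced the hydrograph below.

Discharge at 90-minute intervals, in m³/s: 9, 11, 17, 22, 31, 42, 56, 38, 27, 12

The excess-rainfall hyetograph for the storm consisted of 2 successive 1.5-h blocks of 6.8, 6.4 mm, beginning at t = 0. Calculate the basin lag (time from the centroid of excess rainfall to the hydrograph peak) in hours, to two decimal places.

Centroid of excess rainfall: t_c = Σ P_i·t̄_i / ΣP_i = 1.4773 h (block centres at 0.75, 2.25 h).
Hydrograph peak occurs at t = 9 h, so basin lag t_L = 9 − 1.4773 = 7.52 h.

t_L ≈ 7.52 h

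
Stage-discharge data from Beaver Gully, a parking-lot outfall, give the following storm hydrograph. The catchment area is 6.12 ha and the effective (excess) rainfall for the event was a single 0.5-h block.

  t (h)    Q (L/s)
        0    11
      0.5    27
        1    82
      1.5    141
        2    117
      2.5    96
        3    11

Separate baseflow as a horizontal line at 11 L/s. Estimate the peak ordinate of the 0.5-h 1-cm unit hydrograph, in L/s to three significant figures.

Direct runoff: 0.0, 16.0, 71.0, 130.0, 106.0, 85.0, 0.0 L/s; ΣQ_DR = 408.0 L/s, peak = 130.0 L/s.
Runoff depth d = ΣQ_DR·Δt / A = 408.0 × 1800 / (6.12 ha) = 12.00 mm.
The 1-cm UH is the DRH scaled by (10 mm)/d, so U_p = 130.0 × 10/12.00 = 108 L/s.

U_p ≈ 108 L/s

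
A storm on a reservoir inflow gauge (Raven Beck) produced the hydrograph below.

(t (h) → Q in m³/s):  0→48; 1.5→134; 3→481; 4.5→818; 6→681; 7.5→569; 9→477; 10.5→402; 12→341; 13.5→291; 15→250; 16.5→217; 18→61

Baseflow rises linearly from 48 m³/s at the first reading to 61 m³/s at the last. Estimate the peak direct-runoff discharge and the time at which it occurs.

Subtracting baseflow gives direct-runoff ordinates: 0.00, 84.92, 430.83, 766.75, 628.67, 515.58, 422.50, 346.42, 284.33, 233.25, 191.17, 157.08, 0.00 m³/s.
The maximum is 766.75 m³/s, occurring at the reading for t = 4.5 h.

Q_p = 766.75 m³/s at t = 4.5 h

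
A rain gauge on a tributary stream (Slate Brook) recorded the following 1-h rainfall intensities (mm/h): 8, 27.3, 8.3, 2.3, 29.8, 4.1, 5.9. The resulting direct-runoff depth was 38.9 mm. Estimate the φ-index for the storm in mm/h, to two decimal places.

Only the 2 blocks with intensity above φ contribute runoff: 27.3, 29.8 mm/h.
Σ(I−φ)·Δt = d  ⇒  (27.3+29.8 − 2φ)·1 = 38.9
φ = (57.10 − 38.9/1) / 2 = 9.10 mm/h.

φ ≈ 9.10 mm/h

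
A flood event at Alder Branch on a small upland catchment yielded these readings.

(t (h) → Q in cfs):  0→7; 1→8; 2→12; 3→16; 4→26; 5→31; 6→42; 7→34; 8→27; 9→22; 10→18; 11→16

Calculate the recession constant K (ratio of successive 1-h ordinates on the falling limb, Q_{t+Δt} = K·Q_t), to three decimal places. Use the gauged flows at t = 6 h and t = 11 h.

Using the recession-limb readings at t = 6 h and t = 11 h: Q falls from 42 to 16 cfs over 5 intervals.
K = (Q₂/Q₁)^(1/5) = (16/42)^(1/5) = 0.824.

K ≈ 0.824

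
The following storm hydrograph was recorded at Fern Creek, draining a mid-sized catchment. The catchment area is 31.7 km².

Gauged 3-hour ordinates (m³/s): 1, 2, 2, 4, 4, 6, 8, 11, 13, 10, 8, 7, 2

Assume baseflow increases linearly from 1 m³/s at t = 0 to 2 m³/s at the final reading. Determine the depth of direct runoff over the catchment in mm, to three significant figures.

d ≈ 19.9 mm

Direct runoff: 0.00, 0.92, 0.83, 2.75, 2.67, 4.58, 6.50, 9.42, 11.33, 8.25, 6.17, 5.08, 0.00 m³/s; ΣQ_DR = 58.50 m³/s.
V = ΣQ_DR · Δt = 58.50 × 10800 s = 6.318 × 10^5 m³.
Over A = 31.7 km², depth = V / A = 19.9 mm.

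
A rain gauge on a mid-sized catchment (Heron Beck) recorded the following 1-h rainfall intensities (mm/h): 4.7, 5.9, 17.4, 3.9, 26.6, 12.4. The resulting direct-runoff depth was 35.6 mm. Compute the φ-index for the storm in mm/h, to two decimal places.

φ ≈ 6.93 mm/h

Only the 3 blocks with intensity above φ contribute runoff: 17.4, 26.6, 12.4 mm/h.
Σ(I−φ)·Δt = d  ⇒  (17.4+26.6+12.4 − 3φ)·1 = 35.6
φ = (56.40 − 35.6/1) / 3 = 6.93 mm/h.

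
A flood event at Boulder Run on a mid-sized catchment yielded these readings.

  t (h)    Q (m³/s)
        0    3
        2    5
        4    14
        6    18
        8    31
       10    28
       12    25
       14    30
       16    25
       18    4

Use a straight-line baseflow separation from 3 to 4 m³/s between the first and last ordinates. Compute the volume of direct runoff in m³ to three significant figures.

V ≈ 1.07 × 10^6 m³

Direct-runoff ordinates (Q − Q_b): 0.00, 1.89, 10.78, 14.67, 27.56, 24.44, 21.33, 26.22, 21.11, 0.00 m³/s.
ΣQ_DR = 148.0 m³/s.
With Δt = 2 h = 7200 s, V = ΣQ_DR · Δt = 148.0 × 7200 = 1.07 × 10^6 m³.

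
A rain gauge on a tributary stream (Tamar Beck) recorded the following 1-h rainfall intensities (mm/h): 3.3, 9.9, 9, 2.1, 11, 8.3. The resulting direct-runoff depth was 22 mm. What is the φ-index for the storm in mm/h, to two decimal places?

φ ≈ 4.05 mm/h

Only the 4 blocks with intensity above φ contribute runoff: 9.9, 9, 11, 8.3 mm/h.
Σ(I−φ)·Δt = d  ⇒  (9.9+9+11+8.3 − 4φ)·1 = 22
φ = (38.20 − 22/1) / 4 = 4.05 mm/h.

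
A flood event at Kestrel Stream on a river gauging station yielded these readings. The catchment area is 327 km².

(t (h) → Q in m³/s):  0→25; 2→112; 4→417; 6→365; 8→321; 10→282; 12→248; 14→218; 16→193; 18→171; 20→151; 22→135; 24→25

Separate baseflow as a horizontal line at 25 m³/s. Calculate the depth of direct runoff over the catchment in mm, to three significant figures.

Direct runoff: 0.0, 87.0, 392.0, 340.0, 296.0, 257.0, 223.0, 193.0, 168.0, 146.0, 126.0, 110.0, 0.0 m³/s; ΣQ_DR = 2338 m³/s.
V = ΣQ_DR · Δt = 2338 × 7200 s = 1.683 × 10^7 m³.
Over A = 327 km², depth = V / A = 51.5 mm.

d ≈ 51.5 mm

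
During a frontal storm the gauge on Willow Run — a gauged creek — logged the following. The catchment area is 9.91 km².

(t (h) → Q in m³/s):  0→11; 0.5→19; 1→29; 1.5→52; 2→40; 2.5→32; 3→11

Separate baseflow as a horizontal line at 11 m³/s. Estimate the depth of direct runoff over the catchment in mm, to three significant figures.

d ≈ 21.3 mm

Direct runoff: 0.0, 8.0, 18.0, 41.0, 29.0, 21.0, 0.0 m³/s; ΣQ_DR = 117.0 m³/s.
V = ΣQ_DR · Δt = 117.0 × 1800 s = 2.106 × 10^5 m³.
Over A = 9.91 km², depth = V / A = 21.3 mm.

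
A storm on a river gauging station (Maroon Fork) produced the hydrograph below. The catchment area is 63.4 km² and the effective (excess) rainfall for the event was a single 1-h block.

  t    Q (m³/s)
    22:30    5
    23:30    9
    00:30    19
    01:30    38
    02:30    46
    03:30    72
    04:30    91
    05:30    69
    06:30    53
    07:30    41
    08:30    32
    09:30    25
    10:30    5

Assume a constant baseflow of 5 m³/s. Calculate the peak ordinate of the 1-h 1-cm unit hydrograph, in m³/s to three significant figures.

Direct runoff: 0.0, 4.0, 14.0, 33.0, 41.0, 67.0, 86.0, 64.0, 48.0, 36.0, 27.0, 20.0, 0.0 m³/s; ΣQ_DR = 440.0 m³/s, peak = 86.0 m³/s.
Runoff depth d = ΣQ_DR·Δt / A = 440.0 × 3600 / (63.4 km²) = 24.98 mm.
The 1-cm UH is the DRH scaled by (10 mm)/d, so U_p = 86.0 × 10/24.98 = 34.4 m³/s.

U_p ≈ 34.4 m³/s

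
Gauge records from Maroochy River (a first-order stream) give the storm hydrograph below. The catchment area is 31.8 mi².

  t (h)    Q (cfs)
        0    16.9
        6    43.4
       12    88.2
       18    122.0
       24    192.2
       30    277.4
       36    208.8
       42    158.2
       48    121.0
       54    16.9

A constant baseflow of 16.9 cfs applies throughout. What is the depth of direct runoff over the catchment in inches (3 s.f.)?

Direct runoff: 0.0, 26.5, 71.3, 105.1, 175.3, 260.5, 191.9, 141.3, 104.1, 0.0 cfs; ΣQ_DR = 1076 cfs.
V = ΣQ_DR · Δt = 1076 × 21600 s = 2.324 × 10^7 ft³.
Over A = 31.8 mi², depth = V / A = 0.315 in.

d ≈ 0.315 in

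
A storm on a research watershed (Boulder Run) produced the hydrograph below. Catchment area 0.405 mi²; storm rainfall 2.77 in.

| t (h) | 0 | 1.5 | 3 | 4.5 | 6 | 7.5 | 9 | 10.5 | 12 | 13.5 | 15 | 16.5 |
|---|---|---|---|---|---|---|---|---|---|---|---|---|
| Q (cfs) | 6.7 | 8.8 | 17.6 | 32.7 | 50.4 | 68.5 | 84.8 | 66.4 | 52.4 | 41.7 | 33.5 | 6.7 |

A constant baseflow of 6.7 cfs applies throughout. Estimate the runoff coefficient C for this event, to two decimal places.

ΣQ_DR = 389.8 cfs; V = ΣQ_DR·Δt = 2.105 × 10^6 ft³.
Runoff depth d = V / A = 2.237 in.
C = d / P = 2.237 / 2.77 = 0.81.

C ≈ 0.81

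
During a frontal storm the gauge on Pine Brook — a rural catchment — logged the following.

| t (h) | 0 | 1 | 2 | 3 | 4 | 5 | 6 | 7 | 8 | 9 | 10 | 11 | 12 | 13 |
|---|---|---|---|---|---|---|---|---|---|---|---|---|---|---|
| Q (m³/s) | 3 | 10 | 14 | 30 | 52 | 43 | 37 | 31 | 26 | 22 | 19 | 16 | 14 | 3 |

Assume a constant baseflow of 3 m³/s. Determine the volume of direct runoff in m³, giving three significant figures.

Direct-runoff ordinates (Q − Q_b): 0.0, 7.0, 11.0, 27.0, 49.0, 40.0, 34.0, 28.0, 23.0, 19.0, 16.0, 13.0, 11.0, 0.0 m³/s.
ΣQ_DR = 278.0 m³/s.
With Δt = 1 h = 3600 s, V = ΣQ_DR · Δt = 278.0 × 3600 = 1.00 × 10^6 m³.

V ≈ 1.00 × 10^6 m³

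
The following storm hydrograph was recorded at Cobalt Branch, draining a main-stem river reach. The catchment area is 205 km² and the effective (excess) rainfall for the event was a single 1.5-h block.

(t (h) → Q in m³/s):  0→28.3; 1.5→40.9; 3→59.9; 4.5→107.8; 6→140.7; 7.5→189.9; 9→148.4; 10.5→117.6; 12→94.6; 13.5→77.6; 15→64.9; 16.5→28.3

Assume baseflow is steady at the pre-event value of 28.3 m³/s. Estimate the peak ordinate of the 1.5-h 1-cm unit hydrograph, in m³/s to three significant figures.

U_p ≈ 80.8 m³/s

Direct runoff: 0.0, 12.6, 31.6, 79.5, 112.4, 161.6, 120.1, 89.3, 66.3, 49.3, 36.6, 0.0 m³/s; ΣQ_DR = 759.3 m³/s, peak = 161.6 m³/s.
Runoff depth d = ΣQ_DR·Δt / A = 759.3 × 5400 / (205 km²) = 20.00 mm.
The 1-cm UH is the DRH scaled by (10 mm)/d, so U_p = 161.6 × 10/20.00 = 80.8 m³/s.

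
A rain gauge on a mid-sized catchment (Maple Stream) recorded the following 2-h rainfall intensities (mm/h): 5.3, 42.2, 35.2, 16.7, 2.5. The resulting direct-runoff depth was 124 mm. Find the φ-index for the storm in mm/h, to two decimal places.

Only the 3 blocks with intensity above φ contribute runoff: 42.2, 35.2, 16.7 mm/h.
Σ(I−φ)·Δt = d  ⇒  (42.2+35.2+16.7 − 3φ)·2 = 124
φ = (94.10 − 124/2) / 3 = 10.70 mm/h.

φ ≈ 10.70 mm/h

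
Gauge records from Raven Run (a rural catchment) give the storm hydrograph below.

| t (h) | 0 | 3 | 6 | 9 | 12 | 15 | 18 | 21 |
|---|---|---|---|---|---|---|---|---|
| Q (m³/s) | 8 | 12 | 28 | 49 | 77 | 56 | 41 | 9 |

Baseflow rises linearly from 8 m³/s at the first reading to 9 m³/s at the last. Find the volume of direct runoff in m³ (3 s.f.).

Direct-runoff ordinates (Q − Q_b): 0.00, 3.86, 19.71, 40.57, 68.43, 47.29, 32.14, 0.00 m³/s.
ΣQ_DR = 212.0 m³/s.
With Δt = 3 h = 10800 s, V = ΣQ_DR · Δt = 212.0 × 10800 = 2.29 × 10^6 m³.

V ≈ 2.29 × 10^6 m³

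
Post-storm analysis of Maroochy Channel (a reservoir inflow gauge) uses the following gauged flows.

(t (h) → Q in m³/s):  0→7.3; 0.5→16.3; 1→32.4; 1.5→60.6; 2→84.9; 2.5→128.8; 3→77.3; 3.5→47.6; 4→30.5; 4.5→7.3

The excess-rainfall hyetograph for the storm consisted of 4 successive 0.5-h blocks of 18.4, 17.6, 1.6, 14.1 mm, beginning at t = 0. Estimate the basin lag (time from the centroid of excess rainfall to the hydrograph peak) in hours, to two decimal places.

Centroid of excess rainfall: t_c = Σ P_i·t̄_i / ΣP_i = 0.8603 h (block centres at 0.25, 0.75, 1.25, 1.75 h).
Hydrograph peak occurs at t = 2.5 h, so basin lag t_L = 2.5 − 0.8603 = 1.64 h.

t_L ≈ 1.64 h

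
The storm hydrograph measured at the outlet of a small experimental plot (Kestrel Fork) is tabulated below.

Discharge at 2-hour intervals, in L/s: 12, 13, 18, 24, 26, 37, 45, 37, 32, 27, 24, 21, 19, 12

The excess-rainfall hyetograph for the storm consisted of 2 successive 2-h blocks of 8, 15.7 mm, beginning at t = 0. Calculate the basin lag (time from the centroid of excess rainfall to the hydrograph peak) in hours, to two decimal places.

t_L ≈ 9.68 h

Centroid of excess rainfall: t_c = Σ P_i·t̄_i / ΣP_i = 2.3249 h (block centres at 1, 3 h).
Hydrograph peak occurs at t = 12 h, so basin lag t_L = 12 − 2.3249 = 9.68 h.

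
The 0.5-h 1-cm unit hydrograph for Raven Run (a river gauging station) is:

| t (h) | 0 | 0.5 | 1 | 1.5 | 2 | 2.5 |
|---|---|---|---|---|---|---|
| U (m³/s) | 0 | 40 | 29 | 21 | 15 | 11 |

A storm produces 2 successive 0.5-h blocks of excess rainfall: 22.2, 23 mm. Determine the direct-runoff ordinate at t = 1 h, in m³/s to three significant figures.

Q ≈ 156 m³/s

By discrete convolution, Q_j = Σ (P_i / 10 mm) · U_{j−i}.
At t = 1 h (j=2): Q = (22.2/10)·29 + (23/10)·40 = 156 m³/s.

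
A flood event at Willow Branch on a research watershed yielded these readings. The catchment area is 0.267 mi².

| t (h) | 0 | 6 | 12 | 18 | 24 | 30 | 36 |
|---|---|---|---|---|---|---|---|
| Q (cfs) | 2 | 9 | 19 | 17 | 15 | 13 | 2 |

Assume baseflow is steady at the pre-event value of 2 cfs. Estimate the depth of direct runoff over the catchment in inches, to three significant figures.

d ≈ 2.19 in

Direct runoff: 0.0, 7.0, 17.0, 15.0, 13.0, 11.0, 0.0 cfs; ΣQ_DR = 63.00 cfs.
V = ΣQ_DR · Δt = 63.00 × 21600 s = 1.361 × 10^6 ft³.
Over A = 0.267 mi², depth = V / A = 2.19 in.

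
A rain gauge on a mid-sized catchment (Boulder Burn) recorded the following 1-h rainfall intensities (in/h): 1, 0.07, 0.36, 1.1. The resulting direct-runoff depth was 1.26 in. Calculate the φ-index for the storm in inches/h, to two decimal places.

Only the 2 blocks with intensity above φ contribute runoff: 1, 1.1 in/h.
Σ(I−φ)·Δt = d  ⇒  (1+1.1 − 2φ)·1 = 1.26
φ = (2.100 − 1.26/1) / 2 = 0.42 in/h.

φ ≈ 0.42 in/h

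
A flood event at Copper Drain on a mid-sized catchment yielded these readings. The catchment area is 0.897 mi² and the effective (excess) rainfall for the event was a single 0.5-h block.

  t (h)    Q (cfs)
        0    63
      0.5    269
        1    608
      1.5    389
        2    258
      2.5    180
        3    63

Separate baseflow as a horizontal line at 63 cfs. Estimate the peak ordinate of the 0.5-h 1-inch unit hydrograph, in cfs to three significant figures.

U_p ≈ 454 cfs

Direct runoff: 0.0, 206.0, 545.0, 326.0, 195.0, 117.0, 0.0 cfs; ΣQ_DR = 1389 cfs, peak = 545.0 cfs.
Runoff depth d = ΣQ_DR·Δt / A = 1389 × 1800 / (0.897 mi²) = 1.200 in.
The 1-inch UH is the DRH scaled by (1 in)/d, so U_p = 545.0 × 1/1.200 = 454 cfs.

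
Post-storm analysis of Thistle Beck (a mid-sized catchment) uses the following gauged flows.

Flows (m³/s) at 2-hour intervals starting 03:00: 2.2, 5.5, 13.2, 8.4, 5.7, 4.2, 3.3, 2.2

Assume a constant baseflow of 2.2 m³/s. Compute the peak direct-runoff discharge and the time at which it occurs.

Subtracting baseflow gives direct-runoff ordinates: 0.0, 3.3, 11.0, 6.2, 3.5, 2.0, 1.1, 0.0 m³/s.
The maximum is 11.0 m³/s, occurring at the reading for t = 07:00.

Q_p = 11.0 m³/s at t = 07:00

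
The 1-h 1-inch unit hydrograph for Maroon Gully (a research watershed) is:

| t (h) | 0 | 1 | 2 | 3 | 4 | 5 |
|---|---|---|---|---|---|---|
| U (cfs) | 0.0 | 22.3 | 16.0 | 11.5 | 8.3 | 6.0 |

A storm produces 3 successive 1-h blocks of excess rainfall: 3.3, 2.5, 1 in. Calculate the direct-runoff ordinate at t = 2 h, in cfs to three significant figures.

By discrete convolution, Q_j = Σ (P_i / 1 in) · U_{j−i}.
At t = 2 h (j=2): Q = (3.3/1)·16.0 + (2.5/1)·22.3 + (1/1)·0.0 = 109 cfs.

Q ≈ 109 cfs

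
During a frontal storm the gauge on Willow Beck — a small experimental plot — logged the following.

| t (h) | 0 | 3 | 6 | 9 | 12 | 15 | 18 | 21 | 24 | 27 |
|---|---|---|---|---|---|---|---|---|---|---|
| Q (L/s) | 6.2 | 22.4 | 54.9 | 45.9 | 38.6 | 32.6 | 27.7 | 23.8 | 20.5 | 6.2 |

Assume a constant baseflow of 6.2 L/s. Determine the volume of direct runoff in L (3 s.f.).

V ≈ 2.34 × 10^6 L

Direct-runoff ordinates (Q − Q_b): 0.0, 16.2, 48.7, 39.7, 32.4, 26.4, 21.5, 17.6, 14.3, 0.0 L/s.
ΣQ_DR = 216.8 L/s.
With Δt = 3 h = 10800 s, V = ΣQ_DR · Δt = 216.8 × 10800 = 2.34 × 10^6 L.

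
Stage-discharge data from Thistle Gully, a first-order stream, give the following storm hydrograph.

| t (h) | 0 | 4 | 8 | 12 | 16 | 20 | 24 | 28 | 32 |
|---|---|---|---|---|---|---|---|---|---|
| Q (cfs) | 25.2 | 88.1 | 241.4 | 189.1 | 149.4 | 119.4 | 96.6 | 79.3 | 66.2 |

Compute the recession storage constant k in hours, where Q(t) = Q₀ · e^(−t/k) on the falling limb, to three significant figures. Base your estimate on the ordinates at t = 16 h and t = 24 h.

On the falling limb, Q drops from 149.4 to 96.6 cfs between t = 16 h and t = 24 h (Δt = 8 h).
k = −Δt / ln(Q₂/Q₁) = −8 / ln(96.6/149.4) = 18.3 h.

k ≈ 18.3 h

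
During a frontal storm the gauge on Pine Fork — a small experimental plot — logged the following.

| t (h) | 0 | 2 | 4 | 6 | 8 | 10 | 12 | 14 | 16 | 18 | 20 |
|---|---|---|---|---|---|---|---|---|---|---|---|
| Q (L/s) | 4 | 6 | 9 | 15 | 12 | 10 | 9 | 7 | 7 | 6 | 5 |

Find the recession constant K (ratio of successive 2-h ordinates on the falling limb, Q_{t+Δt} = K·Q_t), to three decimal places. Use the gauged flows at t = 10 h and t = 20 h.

K ≈ 0.871

Using the recession-limb readings at t = 10 h and t = 20 h: Q falls from 10 to 5 L/s over 5 intervals.
K = (Q₂/Q₁)^(1/5) = (5/10)^(1/5) = 0.871.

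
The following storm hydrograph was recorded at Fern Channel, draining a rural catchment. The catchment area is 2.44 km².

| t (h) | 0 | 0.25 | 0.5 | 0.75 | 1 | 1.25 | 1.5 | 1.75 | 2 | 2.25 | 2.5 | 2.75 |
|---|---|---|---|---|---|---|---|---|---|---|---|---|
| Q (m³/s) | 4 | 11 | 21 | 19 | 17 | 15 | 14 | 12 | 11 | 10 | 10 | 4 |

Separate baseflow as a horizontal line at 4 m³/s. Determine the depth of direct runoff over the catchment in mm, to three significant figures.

Direct runoff: 0.0, 7.0, 17.0, 15.0, 13.0, 11.0, 10.0, 8.0, 7.0, 6.0, 6.0, 0.0 m³/s; ΣQ_DR = 100.0 m³/s.
V = ΣQ_DR · Δt = 100.0 × 900 s = 90000 m³.
Over A = 2.44 km², depth = V / A = 36.9 mm.

d ≈ 36.9 mm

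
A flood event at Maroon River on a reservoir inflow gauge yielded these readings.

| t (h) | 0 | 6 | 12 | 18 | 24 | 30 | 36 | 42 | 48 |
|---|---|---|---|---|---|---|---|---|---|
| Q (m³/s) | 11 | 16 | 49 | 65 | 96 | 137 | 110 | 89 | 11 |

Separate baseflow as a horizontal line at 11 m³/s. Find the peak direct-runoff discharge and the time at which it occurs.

Subtracting baseflow gives direct-runoff ordinates: 0.0, 5.0, 38.0, 54.0, 85.0, 126.0, 99.0, 78.0, 0.0 m³/s.
The maximum is 126.0 m³/s, occurring at the reading for t = 30 h.

Q_p = 126.0 m³/s at t = 30 h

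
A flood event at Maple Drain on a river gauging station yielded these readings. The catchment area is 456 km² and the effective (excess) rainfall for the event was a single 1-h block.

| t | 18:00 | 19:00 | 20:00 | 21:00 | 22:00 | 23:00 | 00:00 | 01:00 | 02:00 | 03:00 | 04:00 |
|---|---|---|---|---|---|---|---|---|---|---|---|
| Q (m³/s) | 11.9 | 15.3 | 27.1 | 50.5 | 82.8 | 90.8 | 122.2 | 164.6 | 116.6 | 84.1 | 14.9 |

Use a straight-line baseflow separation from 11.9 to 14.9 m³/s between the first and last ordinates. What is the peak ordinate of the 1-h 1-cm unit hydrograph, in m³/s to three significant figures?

Direct runoff: 0.00, 3.10, 14.60, 37.70, 69.70, 77.40, 108.50, 150.60, 102.30, 69.50, 0.00 m³/s; ΣQ_DR = 633.4 m³/s, peak = 150.60 m³/s.
Runoff depth d = ΣQ_DR·Δt / A = 633.4 × 3600 / (456 km²) = 5.001 mm.
The 1-cm UH is the DRH scaled by (10 mm)/d, so U_p = 150.60 × 10/5.001 = 301 m³/s.

U_p ≈ 301 m³/s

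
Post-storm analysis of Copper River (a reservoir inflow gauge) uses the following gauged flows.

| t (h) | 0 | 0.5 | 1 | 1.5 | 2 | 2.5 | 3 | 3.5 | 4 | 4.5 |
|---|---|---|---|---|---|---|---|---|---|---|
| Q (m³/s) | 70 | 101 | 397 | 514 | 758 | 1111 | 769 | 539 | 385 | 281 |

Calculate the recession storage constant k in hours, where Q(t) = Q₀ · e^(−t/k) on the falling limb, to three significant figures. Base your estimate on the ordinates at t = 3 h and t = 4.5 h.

On the falling limb, Q drops from 769 to 281 m³/s between t = 3 h and t = 4.5 h (Δt = 1.5 h).
k = −Δt / ln(Q₂/Q₁) = −1.5 / ln(281/769) = 1.49 h.

k ≈ 1.49 h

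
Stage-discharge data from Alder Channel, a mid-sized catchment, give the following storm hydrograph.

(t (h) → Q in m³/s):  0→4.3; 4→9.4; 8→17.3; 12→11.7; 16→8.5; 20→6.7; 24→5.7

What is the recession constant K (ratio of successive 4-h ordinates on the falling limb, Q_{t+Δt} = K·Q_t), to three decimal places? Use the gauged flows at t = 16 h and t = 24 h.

Using the recession-limb readings at t = 16 h and t = 24 h: Q falls from 8.5 to 5.7 m³/s over 2 intervals.
K = (Q₂/Q₁)^(1/2) = (5.7/8.5)^(1/2) = 0.819.

K ≈ 0.819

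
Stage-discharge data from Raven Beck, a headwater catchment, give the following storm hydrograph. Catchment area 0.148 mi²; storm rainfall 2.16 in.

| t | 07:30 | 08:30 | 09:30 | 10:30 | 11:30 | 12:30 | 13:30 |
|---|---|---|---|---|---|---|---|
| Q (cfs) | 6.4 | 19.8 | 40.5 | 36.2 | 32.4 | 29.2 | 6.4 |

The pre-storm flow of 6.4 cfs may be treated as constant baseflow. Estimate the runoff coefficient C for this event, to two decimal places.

C ≈ 0.61

ΣQ_DR = 126.1 cfs; V = ΣQ_DR·Δt = 4.540 × 10^5 ft³.
Runoff depth d = V / A = 1.320 in.
C = d / P = 1.320 / 2.16 = 0.61.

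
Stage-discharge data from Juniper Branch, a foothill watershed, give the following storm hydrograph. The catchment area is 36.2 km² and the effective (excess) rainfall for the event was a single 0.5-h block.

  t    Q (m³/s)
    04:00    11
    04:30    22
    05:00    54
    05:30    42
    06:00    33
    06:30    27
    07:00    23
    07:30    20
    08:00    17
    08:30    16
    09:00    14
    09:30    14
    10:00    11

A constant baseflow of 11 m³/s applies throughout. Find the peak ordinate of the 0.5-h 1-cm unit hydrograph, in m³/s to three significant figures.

Direct runoff: 0.0, 11.0, 43.0, 31.0, 22.0, 16.0, 12.0, 9.0, 6.0, 5.0, 3.0, 3.0, 0.0 m³/s; ΣQ_DR = 161.0 m³/s, peak = 43.0 m³/s.
Runoff depth d = ΣQ_DR·Δt / A = 161.0 × 1800 / (36.2 km²) = 8.006 mm.
The 1-cm UH is the DRH scaled by (10 mm)/d, so U_p = 43.0 × 10/8.006 = 53.7 m³/s.

U_p ≈ 53.7 m³/s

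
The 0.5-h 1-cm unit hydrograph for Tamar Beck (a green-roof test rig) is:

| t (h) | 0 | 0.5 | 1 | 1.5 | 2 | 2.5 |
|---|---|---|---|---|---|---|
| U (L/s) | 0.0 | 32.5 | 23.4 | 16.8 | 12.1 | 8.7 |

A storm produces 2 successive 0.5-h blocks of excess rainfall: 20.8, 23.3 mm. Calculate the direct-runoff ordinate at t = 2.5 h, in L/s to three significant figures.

Q ≈ 46.3 L/s

By discrete convolution, Q_j = Σ (P_i / 10 mm) · U_{j−i}.
At t = 2.5 h (j=5): Q = (20.8/10)·8.7 + (23.3/10)·12.1 = 46.3 L/s.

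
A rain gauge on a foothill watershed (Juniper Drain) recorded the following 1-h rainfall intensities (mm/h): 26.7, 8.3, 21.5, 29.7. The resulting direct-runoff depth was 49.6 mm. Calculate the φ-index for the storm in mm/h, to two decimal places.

φ ≈ 9.43 mm/h

Only the 3 blocks with intensity above φ contribute runoff: 26.7, 21.5, 29.7 mm/h.
Σ(I−φ)·Δt = d  ⇒  (26.7+21.5+29.7 − 3φ)·1 = 49.6
φ = (77.90 − 49.6/1) / 3 = 9.43 mm/h.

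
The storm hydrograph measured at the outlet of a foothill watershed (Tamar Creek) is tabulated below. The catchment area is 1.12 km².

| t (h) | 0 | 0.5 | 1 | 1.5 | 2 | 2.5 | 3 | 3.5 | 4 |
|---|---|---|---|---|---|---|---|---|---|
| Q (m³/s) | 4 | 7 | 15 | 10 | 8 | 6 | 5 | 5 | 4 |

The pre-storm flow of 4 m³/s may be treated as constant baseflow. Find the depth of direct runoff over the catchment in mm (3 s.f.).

d ≈ 45.0 mm

Direct runoff: 0.0, 3.0, 11.0, 6.0, 4.0, 2.0, 1.0, 1.0, 0.0 m³/s; ΣQ_DR = 28.00 m³/s.
V = ΣQ_DR · Δt = 28.00 × 1800 s = 50400 m³.
Over A = 1.12 km², depth = V / A = 45.0 mm.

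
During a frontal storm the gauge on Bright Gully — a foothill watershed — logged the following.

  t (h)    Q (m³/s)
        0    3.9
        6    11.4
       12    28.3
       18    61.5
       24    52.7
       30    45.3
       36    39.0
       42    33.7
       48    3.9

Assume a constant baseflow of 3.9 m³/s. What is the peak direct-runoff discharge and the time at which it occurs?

Q_p = 57.6 m³/s at t = 18 h

Subtracting baseflow gives direct-runoff ordinates: 0.0, 7.5, 24.4, 57.6, 48.8, 41.4, 35.1, 29.8, 0.0 m³/s.
The maximum is 57.6 m³/s, occurring at the reading for t = 18 h.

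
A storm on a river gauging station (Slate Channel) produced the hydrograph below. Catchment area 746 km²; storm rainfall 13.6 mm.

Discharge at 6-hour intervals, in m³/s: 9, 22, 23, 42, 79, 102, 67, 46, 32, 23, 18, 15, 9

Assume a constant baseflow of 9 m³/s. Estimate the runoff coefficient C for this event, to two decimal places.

ΣQ_DR = 370.0 m³/s; V = ΣQ_DR·Δt = 7.992 × 10^6 m³.
Runoff depth d = V / A = 10.71 mm.
C = d / P = 10.71 / 13.6 = 0.79.

C ≈ 0.79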